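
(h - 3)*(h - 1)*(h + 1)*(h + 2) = h^4 - h^3 - 7*h^2 + h + 6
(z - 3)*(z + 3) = z^2 - 9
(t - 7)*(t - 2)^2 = t^3 - 11*t^2 + 32*t - 28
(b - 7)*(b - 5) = b^2 - 12*b + 35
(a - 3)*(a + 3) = a^2 - 9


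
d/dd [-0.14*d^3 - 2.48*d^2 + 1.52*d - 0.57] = -0.42*d^2 - 4.96*d + 1.52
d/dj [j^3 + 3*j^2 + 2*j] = 3*j^2 + 6*j + 2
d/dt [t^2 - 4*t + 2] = 2*t - 4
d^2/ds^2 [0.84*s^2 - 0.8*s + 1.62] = 1.68000000000000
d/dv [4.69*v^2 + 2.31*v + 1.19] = 9.38*v + 2.31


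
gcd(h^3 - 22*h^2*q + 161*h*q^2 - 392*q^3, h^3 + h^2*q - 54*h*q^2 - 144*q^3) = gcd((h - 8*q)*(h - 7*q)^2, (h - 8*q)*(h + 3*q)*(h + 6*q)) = -h + 8*q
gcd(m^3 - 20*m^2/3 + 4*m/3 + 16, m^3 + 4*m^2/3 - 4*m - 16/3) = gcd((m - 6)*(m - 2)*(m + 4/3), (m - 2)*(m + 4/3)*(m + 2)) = m^2 - 2*m/3 - 8/3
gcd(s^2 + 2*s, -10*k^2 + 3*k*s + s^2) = 1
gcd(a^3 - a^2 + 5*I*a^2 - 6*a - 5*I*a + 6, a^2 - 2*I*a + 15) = a + 3*I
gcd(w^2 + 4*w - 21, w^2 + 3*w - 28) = w + 7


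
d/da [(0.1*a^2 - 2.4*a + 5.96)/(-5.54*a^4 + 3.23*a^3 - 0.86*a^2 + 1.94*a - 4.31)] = (1.108*a^5 - 40.211*a^4 + 147.5776*a^3 - 59.6224*a^2 + 9.3892*a - 1.2184)/(30.6916*a^8 - 35.7884*a^7 + 19.9617*a^6 - 27.0508*a^5 + 61.0268*a^4 - 31.1794*a^3 + 11.1768*a^2 - 16.7228*a + 18.5761)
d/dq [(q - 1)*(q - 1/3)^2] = (3*q - 1)*(9*q - 7)/9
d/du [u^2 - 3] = 2*u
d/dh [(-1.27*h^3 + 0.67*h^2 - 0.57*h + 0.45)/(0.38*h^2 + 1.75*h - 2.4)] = (-0.4826*h^4 - 4.445*h^3 + 10.5331*h^2 - 3.558*h + 0.5805)/(0.1444*h^4 + 1.33*h^3 + 1.2385*h^2 - 8.4*h + 5.76)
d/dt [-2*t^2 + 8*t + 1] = 8 - 4*t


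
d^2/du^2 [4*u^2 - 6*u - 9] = 8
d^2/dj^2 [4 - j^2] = -2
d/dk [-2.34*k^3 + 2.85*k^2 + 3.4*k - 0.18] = -7.02*k^2 + 5.7*k + 3.4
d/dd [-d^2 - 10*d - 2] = -2*d - 10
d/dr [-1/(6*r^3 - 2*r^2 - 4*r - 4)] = (9*r^2/2 - r - 1)/(-3*r^3 + r^2 + 2*r + 2)^2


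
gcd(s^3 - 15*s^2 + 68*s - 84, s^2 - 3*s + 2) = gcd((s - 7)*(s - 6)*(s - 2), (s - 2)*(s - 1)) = s - 2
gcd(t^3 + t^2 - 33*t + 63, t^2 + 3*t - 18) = t - 3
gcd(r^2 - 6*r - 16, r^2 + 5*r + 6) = r + 2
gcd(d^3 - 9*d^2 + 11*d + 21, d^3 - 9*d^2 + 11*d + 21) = d^3 - 9*d^2 + 11*d + 21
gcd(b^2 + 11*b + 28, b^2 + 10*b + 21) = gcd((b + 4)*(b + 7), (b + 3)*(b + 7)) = b + 7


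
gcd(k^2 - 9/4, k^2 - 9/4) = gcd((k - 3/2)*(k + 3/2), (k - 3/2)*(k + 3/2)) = k^2 - 9/4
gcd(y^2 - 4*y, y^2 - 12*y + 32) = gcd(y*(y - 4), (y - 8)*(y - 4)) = y - 4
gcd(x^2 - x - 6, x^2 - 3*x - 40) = 1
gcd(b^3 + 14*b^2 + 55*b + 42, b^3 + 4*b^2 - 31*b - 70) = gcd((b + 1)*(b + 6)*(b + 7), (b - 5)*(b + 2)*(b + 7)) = b + 7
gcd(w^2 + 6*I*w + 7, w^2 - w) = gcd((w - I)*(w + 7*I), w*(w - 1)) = 1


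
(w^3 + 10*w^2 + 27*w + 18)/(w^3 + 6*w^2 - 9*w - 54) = (w + 1)/(w - 3)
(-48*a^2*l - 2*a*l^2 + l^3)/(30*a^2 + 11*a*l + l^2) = l*(-8*a + l)/(5*a + l)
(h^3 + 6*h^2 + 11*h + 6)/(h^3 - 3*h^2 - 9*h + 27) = (h^2 + 3*h + 2)/(h^2 - 6*h + 9)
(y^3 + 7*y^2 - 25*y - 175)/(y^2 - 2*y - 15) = (y^2 + 12*y + 35)/(y + 3)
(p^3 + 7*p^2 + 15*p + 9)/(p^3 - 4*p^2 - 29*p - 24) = (p + 3)/(p - 8)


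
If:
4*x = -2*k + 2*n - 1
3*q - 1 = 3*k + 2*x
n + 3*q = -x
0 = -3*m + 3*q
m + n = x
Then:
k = -1/2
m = -1/10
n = 1/5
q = -1/10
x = 1/10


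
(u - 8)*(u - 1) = u^2 - 9*u + 8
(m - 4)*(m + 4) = m^2 - 16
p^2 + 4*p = p*(p + 4)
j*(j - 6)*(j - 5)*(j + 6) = j^4 - 5*j^3 - 36*j^2 + 180*j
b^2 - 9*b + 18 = (b - 6)*(b - 3)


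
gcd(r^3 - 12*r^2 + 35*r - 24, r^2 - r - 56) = r - 8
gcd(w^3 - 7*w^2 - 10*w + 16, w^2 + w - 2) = w^2 + w - 2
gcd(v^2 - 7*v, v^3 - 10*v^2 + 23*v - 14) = v - 7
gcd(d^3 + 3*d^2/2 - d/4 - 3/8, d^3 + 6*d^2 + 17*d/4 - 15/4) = d^2 + d - 3/4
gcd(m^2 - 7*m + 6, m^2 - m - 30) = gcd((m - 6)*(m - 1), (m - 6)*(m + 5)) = m - 6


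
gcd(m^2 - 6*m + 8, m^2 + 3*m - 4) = 1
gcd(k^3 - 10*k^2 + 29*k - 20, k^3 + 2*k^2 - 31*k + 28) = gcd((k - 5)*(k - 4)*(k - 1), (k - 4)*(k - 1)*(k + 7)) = k^2 - 5*k + 4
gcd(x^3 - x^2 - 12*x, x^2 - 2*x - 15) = x + 3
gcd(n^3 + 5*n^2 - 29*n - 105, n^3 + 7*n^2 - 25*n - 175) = n^2 + 2*n - 35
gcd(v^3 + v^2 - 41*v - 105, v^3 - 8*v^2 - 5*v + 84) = v^2 - 4*v - 21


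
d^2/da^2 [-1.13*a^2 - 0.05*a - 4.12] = -2.26000000000000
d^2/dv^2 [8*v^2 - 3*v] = 16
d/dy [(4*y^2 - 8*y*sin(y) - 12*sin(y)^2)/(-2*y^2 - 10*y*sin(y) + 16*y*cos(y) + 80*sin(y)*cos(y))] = 2*(-(-y^2 + 2*y*sin(y) + 3*sin(y)^2)*(8*y*sin(y) + 5*y*cos(y) + 2*y + 5*sin(y) - 8*cos(y) - 40*cos(2*y)) + 2*(y^2 + 5*y*sin(y) - 8*y*cos(y) - 20*sin(2*y))*(y*cos(y) - y + sin(y) + 3*sin(2*y)/2))/((y + 5*sin(y))^2*(y - 8*cos(y))^2)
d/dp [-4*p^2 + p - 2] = 1 - 8*p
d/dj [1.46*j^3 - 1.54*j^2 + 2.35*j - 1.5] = 4.38*j^2 - 3.08*j + 2.35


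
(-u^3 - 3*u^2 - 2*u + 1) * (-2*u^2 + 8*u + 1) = 2*u^5 - 2*u^4 - 21*u^3 - 21*u^2 + 6*u + 1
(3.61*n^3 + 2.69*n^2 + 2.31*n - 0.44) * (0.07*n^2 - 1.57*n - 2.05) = 0.2527*n^5 - 5.4794*n^4 - 11.4621*n^3 - 9.172*n^2 - 4.0447*n + 0.902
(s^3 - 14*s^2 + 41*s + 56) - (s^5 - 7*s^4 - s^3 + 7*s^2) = -s^5 + 7*s^4 + 2*s^3 - 21*s^2 + 41*s + 56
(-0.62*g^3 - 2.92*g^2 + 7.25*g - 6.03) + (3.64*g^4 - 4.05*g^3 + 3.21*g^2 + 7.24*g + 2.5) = 3.64*g^4 - 4.67*g^3 + 0.29*g^2 + 14.49*g - 3.53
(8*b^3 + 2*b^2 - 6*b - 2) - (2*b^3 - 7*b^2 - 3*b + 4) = 6*b^3 + 9*b^2 - 3*b - 6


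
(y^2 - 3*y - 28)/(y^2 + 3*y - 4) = (y - 7)/(y - 1)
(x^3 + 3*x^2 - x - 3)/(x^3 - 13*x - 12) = (x - 1)/(x - 4)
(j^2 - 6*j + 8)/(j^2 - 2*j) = (j - 4)/j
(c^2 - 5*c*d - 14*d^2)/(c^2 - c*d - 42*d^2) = (c + 2*d)/(c + 6*d)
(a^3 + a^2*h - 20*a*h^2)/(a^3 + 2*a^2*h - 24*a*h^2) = (a + 5*h)/(a + 6*h)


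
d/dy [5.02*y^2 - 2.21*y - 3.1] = 10.04*y - 2.21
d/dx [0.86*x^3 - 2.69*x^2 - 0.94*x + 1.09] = 2.58*x^2 - 5.38*x - 0.94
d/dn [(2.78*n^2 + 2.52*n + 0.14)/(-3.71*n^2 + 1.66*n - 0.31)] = (13.964*n^2 - 0.6848*n - 1.0136)/(13.7641*n^4 - 12.3172*n^3 + 5.0558*n^2 - 1.0292*n + 0.0961)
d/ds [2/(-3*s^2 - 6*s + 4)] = 12*(s + 1)/(3*s^2 + 6*s - 4)^2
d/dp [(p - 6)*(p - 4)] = 2*p - 10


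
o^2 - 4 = (o - 2)*(o + 2)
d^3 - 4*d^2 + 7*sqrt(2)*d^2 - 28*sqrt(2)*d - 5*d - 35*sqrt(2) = (d - 5)*(d + 1)*(d + 7*sqrt(2))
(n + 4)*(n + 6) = n^2 + 10*n + 24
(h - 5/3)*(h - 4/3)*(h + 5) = h^3 + 2*h^2 - 115*h/9 + 100/9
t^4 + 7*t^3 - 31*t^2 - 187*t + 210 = (t - 5)*(t - 1)*(t + 6)*(t + 7)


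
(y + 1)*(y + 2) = y^2 + 3*y + 2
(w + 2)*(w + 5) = w^2 + 7*w + 10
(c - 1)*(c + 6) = c^2 + 5*c - 6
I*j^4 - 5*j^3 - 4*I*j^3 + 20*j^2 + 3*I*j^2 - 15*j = j*(j - 3)*(j + 5*I)*(I*j - I)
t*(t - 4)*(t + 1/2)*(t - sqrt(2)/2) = t^4 - 7*t^3/2 - sqrt(2)*t^3/2 - 2*t^2 + 7*sqrt(2)*t^2/4 + sqrt(2)*t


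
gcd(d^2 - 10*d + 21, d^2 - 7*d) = d - 7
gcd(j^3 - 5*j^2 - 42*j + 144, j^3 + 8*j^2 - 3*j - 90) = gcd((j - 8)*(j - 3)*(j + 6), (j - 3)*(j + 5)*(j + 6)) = j^2 + 3*j - 18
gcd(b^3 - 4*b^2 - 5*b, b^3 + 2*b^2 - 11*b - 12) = b + 1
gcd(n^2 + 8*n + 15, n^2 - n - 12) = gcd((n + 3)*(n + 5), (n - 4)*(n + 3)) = n + 3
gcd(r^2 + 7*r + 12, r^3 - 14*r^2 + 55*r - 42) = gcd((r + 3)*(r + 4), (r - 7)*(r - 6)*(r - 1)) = 1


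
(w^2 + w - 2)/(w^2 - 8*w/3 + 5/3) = 3*(w + 2)/(3*w - 5)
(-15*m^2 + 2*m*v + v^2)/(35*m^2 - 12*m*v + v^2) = (-15*m^2 + 2*m*v + v^2)/(35*m^2 - 12*m*v + v^2)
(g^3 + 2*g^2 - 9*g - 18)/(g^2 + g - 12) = (g^2 + 5*g + 6)/(g + 4)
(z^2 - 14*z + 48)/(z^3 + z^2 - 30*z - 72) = (z - 8)/(z^2 + 7*z + 12)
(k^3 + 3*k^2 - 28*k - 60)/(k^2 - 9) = (k^3 + 3*k^2 - 28*k - 60)/(k^2 - 9)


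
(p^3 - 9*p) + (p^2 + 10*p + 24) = p^3 + p^2 + p + 24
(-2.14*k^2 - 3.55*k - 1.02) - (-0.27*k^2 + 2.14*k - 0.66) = -1.87*k^2 - 5.69*k - 0.36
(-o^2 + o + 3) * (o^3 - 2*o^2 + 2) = -o^5 + 3*o^4 + o^3 - 8*o^2 + 2*o + 6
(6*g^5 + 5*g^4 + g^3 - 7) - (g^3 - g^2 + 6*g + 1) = 6*g^5 + 5*g^4 + g^2 - 6*g - 8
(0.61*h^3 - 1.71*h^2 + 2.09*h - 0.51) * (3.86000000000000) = 2.3546*h^3 - 6.6006*h^2 + 8.0674*h - 1.9686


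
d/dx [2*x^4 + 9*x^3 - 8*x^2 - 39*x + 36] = 8*x^3 + 27*x^2 - 16*x - 39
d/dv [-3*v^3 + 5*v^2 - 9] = v*(10 - 9*v)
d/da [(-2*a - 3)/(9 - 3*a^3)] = (2*a^3 - 3*a^2*(2*a + 3) - 6)/(3*(a^3 - 3)^2)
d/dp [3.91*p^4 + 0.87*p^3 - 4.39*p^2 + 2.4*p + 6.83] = 15.64*p^3 + 2.61*p^2 - 8.78*p + 2.4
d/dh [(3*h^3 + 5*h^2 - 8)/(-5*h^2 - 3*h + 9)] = (-15*h^4 - 18*h^3 + 66*h^2 + 10*h - 24)/(25*h^4 + 30*h^3 - 81*h^2 - 54*h + 81)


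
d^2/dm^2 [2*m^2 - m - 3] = 4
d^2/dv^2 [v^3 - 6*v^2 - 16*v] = 6*v - 12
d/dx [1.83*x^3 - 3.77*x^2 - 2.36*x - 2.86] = 5.49*x^2 - 7.54*x - 2.36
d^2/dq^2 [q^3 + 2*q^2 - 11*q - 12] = 6*q + 4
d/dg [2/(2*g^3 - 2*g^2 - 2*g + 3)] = 4*(-3*g^2 + 2*g + 1)/(2*g^3 - 2*g^2 - 2*g + 3)^2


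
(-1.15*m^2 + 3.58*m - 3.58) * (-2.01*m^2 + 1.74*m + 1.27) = 2.3115*m^4 - 9.1968*m^3 + 11.9645*m^2 - 1.6826*m - 4.5466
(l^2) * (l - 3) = l^3 - 3*l^2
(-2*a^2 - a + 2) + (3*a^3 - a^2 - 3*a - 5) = 3*a^3 - 3*a^2 - 4*a - 3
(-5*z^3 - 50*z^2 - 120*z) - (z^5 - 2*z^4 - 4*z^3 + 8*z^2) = -z^5 + 2*z^4 - z^3 - 58*z^2 - 120*z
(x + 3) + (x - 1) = 2*x + 2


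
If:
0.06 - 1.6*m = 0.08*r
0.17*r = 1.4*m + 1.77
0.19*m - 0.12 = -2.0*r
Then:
No Solution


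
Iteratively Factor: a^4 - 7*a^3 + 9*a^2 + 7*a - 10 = (a + 1)*(a^3 - 8*a^2 + 17*a - 10) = (a - 2)*(a + 1)*(a^2 - 6*a + 5) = (a - 2)*(a - 1)*(a + 1)*(a - 5)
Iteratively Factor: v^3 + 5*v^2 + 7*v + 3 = (v + 3)*(v^2 + 2*v + 1) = (v + 1)*(v + 3)*(v + 1)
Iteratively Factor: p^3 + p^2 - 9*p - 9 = (p + 1)*(p^2 - 9) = (p + 1)*(p + 3)*(p - 3)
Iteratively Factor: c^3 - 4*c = (c + 2)*(c^2 - 2*c) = c*(c + 2)*(c - 2)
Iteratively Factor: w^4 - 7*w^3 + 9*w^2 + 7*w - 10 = (w - 2)*(w^3 - 5*w^2 - w + 5) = (w - 2)*(w - 1)*(w^2 - 4*w - 5) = (w - 2)*(w - 1)*(w + 1)*(w - 5)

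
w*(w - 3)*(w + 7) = w^3 + 4*w^2 - 21*w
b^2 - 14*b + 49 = (b - 7)^2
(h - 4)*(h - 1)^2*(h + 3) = h^4 - 3*h^3 - 9*h^2 + 23*h - 12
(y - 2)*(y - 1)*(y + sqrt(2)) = y^3 - 3*y^2 + sqrt(2)*y^2 - 3*sqrt(2)*y + 2*y + 2*sqrt(2)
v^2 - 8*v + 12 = (v - 6)*(v - 2)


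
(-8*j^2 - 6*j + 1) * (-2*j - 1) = 16*j^3 + 20*j^2 + 4*j - 1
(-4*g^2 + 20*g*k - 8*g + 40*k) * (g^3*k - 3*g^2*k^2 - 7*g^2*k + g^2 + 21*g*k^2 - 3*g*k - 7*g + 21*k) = -4*g^5*k + 32*g^4*k^2 + 20*g^4*k - 4*g^4 - 60*g^3*k^3 - 160*g^3*k^2 + 88*g^3*k + 20*g^3 + 300*g^2*k^3 - 508*g^2*k^2 - 160*g^2*k + 56*g^2 + 840*g*k^3 + 300*g*k^2 - 448*g*k + 840*k^2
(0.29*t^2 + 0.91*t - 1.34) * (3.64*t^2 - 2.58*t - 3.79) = 1.0556*t^4 + 2.5642*t^3 - 8.3245*t^2 + 0.0083000000000002*t + 5.0786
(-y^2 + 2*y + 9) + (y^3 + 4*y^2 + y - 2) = y^3 + 3*y^2 + 3*y + 7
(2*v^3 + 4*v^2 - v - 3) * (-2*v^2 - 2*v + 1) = -4*v^5 - 12*v^4 - 4*v^3 + 12*v^2 + 5*v - 3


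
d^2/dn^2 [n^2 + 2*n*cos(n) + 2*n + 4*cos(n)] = -2*n*cos(n) - 4*sqrt(2)*sin(n + pi/4) + 2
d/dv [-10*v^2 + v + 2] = 1 - 20*v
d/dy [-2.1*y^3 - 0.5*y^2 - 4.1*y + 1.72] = -6.3*y^2 - 1.0*y - 4.1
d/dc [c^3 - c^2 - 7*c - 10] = 3*c^2 - 2*c - 7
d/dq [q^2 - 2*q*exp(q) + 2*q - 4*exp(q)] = -2*q*exp(q) + 2*q - 6*exp(q) + 2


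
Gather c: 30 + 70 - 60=40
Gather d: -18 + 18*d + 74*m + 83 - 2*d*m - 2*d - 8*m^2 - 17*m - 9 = d*(16 - 2*m) - 8*m^2 + 57*m + 56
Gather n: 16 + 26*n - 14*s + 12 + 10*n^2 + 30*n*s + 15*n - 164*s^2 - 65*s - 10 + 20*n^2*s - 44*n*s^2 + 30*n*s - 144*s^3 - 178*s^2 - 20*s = n^2*(20*s + 10) + n*(-44*s^2 + 60*s + 41) - 144*s^3 - 342*s^2 - 99*s + 18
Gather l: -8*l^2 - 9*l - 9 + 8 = -8*l^2 - 9*l - 1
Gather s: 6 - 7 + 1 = 0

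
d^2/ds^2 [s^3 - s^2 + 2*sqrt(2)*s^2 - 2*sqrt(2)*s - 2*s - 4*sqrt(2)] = 6*s - 2 + 4*sqrt(2)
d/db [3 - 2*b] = -2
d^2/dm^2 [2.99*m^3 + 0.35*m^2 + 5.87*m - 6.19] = 17.94*m + 0.7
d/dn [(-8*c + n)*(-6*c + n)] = -14*c + 2*n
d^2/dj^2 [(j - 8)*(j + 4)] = 2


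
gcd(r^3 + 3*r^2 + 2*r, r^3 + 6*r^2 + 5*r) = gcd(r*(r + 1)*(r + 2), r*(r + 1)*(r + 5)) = r^2 + r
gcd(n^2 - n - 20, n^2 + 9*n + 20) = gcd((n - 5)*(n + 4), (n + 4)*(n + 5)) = n + 4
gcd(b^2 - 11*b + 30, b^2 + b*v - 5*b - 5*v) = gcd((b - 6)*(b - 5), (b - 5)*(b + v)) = b - 5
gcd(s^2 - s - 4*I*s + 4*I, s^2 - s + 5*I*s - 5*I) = s - 1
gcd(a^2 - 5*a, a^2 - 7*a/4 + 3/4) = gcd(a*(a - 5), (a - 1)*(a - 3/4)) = 1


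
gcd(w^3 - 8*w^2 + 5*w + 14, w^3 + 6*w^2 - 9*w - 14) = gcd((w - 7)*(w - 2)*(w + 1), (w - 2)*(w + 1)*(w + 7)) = w^2 - w - 2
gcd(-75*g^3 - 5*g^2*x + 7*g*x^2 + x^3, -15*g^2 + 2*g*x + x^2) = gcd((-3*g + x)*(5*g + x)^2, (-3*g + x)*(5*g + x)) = -15*g^2 + 2*g*x + x^2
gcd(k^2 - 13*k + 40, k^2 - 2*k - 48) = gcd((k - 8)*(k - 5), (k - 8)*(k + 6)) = k - 8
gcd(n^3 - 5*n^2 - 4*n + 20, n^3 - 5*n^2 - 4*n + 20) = n^3 - 5*n^2 - 4*n + 20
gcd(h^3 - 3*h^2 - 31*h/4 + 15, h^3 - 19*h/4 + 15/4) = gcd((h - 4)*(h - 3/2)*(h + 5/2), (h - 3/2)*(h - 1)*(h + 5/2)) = h^2 + h - 15/4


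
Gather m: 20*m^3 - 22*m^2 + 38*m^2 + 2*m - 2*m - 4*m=20*m^3 + 16*m^2 - 4*m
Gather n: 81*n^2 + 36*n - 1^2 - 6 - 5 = 81*n^2 + 36*n - 12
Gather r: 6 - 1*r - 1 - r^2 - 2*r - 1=-r^2 - 3*r + 4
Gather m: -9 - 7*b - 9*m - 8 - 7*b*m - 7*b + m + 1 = -14*b + m*(-7*b - 8) - 16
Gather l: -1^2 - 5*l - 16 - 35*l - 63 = -40*l - 80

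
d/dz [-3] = 0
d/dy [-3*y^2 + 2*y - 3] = 2 - 6*y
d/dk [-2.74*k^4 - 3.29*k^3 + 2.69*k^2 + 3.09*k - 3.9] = -10.96*k^3 - 9.87*k^2 + 5.38*k + 3.09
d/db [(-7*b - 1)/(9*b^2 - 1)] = (63*b^2 + 18*b + 7)/(81*b^4 - 18*b^2 + 1)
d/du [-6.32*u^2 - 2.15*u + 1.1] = -12.64*u - 2.15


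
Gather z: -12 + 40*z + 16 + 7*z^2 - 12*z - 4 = 7*z^2 + 28*z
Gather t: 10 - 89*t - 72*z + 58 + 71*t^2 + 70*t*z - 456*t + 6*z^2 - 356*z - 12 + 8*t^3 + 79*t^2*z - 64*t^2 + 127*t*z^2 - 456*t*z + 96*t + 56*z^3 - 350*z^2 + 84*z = 8*t^3 + t^2*(79*z + 7) + t*(127*z^2 - 386*z - 449) + 56*z^3 - 344*z^2 - 344*z + 56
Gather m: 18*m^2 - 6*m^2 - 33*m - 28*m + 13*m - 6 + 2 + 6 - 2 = 12*m^2 - 48*m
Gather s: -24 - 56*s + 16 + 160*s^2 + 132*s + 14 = 160*s^2 + 76*s + 6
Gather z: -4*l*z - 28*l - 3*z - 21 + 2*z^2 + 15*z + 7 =-28*l + 2*z^2 + z*(12 - 4*l) - 14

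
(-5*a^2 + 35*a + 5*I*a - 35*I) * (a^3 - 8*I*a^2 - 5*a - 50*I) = -5*a^5 + 35*a^4 + 45*I*a^4 + 65*a^3 - 315*I*a^3 - 455*a^2 + 225*I*a^2 + 250*a - 1575*I*a - 1750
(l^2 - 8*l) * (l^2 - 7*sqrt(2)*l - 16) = l^4 - 7*sqrt(2)*l^3 - 8*l^3 - 16*l^2 + 56*sqrt(2)*l^2 + 128*l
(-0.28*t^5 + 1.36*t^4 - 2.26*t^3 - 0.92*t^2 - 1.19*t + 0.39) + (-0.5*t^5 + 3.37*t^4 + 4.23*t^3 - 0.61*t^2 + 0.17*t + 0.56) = -0.78*t^5 + 4.73*t^4 + 1.97*t^3 - 1.53*t^2 - 1.02*t + 0.95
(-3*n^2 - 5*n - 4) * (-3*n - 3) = 9*n^3 + 24*n^2 + 27*n + 12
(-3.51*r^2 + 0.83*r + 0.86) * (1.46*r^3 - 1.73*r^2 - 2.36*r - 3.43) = -5.1246*r^5 + 7.2841*r^4 + 8.1033*r^3 + 8.5927*r^2 - 4.8765*r - 2.9498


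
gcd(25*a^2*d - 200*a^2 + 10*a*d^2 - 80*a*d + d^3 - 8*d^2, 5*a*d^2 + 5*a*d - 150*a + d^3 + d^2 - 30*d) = 5*a + d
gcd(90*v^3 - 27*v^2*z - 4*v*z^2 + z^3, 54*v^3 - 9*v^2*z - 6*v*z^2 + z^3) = 18*v^2 - 9*v*z + z^2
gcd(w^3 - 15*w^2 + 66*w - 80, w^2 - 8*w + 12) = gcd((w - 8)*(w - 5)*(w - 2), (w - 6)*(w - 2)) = w - 2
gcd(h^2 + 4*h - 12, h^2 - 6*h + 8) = h - 2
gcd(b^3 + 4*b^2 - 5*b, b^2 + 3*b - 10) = b + 5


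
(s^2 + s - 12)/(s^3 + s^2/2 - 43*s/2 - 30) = 2*(s - 3)/(2*s^2 - 7*s - 15)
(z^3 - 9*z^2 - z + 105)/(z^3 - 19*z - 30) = (z - 7)/(z + 2)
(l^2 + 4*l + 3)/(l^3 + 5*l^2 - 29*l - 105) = (l + 1)/(l^2 + 2*l - 35)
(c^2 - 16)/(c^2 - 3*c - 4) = (c + 4)/(c + 1)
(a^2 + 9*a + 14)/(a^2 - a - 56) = (a + 2)/(a - 8)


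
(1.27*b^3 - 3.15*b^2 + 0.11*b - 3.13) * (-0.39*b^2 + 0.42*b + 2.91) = -0.4953*b^5 + 1.7619*b^4 + 2.3298*b^3 - 7.8996*b^2 - 0.9945*b - 9.1083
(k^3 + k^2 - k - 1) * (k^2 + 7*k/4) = k^5 + 11*k^4/4 + 3*k^3/4 - 11*k^2/4 - 7*k/4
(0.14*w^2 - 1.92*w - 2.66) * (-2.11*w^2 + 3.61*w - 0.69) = -0.2954*w^4 + 4.5566*w^3 - 1.4152*w^2 - 8.2778*w + 1.8354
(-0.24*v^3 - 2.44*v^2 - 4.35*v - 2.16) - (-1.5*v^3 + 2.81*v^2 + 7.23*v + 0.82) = 1.26*v^3 - 5.25*v^2 - 11.58*v - 2.98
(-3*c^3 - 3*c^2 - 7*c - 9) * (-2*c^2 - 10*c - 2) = 6*c^5 + 36*c^4 + 50*c^3 + 94*c^2 + 104*c + 18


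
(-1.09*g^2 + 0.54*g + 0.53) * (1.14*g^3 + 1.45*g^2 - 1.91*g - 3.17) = -1.2426*g^5 - 0.9649*g^4 + 3.4691*g^3 + 3.1924*g^2 - 2.7241*g - 1.6801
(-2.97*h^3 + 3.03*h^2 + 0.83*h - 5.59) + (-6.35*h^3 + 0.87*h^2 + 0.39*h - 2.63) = -9.32*h^3 + 3.9*h^2 + 1.22*h - 8.22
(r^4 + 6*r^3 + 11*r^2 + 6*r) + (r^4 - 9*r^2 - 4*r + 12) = 2*r^4 + 6*r^3 + 2*r^2 + 2*r + 12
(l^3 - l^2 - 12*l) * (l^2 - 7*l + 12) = l^5 - 8*l^4 + 7*l^3 + 72*l^2 - 144*l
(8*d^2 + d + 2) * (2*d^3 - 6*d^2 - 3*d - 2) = 16*d^5 - 46*d^4 - 26*d^3 - 31*d^2 - 8*d - 4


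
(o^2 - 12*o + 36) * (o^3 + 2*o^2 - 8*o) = o^5 - 10*o^4 + 4*o^3 + 168*o^2 - 288*o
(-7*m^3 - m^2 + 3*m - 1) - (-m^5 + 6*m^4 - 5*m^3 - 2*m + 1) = m^5 - 6*m^4 - 2*m^3 - m^2 + 5*m - 2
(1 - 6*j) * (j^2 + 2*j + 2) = -6*j^3 - 11*j^2 - 10*j + 2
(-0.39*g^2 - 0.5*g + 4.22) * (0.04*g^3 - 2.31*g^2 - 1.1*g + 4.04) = -0.0156*g^5 + 0.8809*g^4 + 1.7528*g^3 - 10.7738*g^2 - 6.662*g + 17.0488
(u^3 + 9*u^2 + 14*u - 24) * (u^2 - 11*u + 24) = u^5 - 2*u^4 - 61*u^3 + 38*u^2 + 600*u - 576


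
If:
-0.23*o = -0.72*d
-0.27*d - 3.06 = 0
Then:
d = -11.33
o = -35.48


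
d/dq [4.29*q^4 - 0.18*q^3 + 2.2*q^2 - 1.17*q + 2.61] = 17.16*q^3 - 0.54*q^2 + 4.4*q - 1.17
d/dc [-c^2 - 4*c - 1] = -2*c - 4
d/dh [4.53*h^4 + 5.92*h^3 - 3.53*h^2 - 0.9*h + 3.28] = 18.12*h^3 + 17.76*h^2 - 7.06*h - 0.9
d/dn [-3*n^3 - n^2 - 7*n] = -9*n^2 - 2*n - 7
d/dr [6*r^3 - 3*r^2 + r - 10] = 18*r^2 - 6*r + 1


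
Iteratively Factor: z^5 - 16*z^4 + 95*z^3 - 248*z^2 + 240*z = (z)*(z^4 - 16*z^3 + 95*z^2 - 248*z + 240) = z*(z - 3)*(z^3 - 13*z^2 + 56*z - 80) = z*(z - 5)*(z - 3)*(z^2 - 8*z + 16) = z*(z - 5)*(z - 4)*(z - 3)*(z - 4)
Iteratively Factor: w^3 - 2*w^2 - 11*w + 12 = (w - 1)*(w^2 - w - 12) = (w - 4)*(w - 1)*(w + 3)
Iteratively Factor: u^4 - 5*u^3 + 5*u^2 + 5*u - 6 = (u + 1)*(u^3 - 6*u^2 + 11*u - 6) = (u - 1)*(u + 1)*(u^2 - 5*u + 6) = (u - 3)*(u - 1)*(u + 1)*(u - 2)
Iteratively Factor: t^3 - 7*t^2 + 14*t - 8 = (t - 2)*(t^2 - 5*t + 4) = (t - 4)*(t - 2)*(t - 1)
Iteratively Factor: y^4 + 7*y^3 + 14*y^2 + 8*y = (y)*(y^3 + 7*y^2 + 14*y + 8) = y*(y + 4)*(y^2 + 3*y + 2) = y*(y + 2)*(y + 4)*(y + 1)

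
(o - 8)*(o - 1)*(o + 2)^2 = o^4 - 5*o^3 - 24*o^2 - 4*o + 32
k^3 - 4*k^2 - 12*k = k*(k - 6)*(k + 2)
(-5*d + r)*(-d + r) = 5*d^2 - 6*d*r + r^2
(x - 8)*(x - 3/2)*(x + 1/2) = x^3 - 9*x^2 + 29*x/4 + 6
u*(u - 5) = u^2 - 5*u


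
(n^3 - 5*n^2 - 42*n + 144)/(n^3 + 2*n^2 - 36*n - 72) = (n^2 - 11*n + 24)/(n^2 - 4*n - 12)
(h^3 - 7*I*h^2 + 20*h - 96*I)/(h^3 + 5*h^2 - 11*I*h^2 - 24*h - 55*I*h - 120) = (h + 4*I)/(h + 5)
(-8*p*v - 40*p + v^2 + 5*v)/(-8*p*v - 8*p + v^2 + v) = (v + 5)/(v + 1)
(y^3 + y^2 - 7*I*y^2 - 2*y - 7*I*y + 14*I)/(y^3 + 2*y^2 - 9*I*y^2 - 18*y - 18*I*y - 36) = (y^2 - y*(1 + 7*I) + 7*I)/(y^2 - 9*I*y - 18)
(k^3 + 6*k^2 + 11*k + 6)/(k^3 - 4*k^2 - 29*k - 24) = (k + 2)/(k - 8)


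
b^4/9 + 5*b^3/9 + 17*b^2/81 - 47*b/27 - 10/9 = (b/3 + 1)^2*(b - 5/3)*(b + 2/3)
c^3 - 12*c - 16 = (c - 4)*(c + 2)^2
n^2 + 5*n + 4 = (n + 1)*(n + 4)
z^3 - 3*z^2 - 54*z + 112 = (z - 8)*(z - 2)*(z + 7)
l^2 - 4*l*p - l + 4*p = (l - 1)*(l - 4*p)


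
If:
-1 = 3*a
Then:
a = -1/3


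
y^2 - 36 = (y - 6)*(y + 6)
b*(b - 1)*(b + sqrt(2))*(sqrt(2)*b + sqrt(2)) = sqrt(2)*b^4 + 2*b^3 - sqrt(2)*b^2 - 2*b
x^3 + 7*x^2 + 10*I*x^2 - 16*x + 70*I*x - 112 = (x + 7)*(x + 2*I)*(x + 8*I)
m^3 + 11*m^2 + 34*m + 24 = (m + 1)*(m + 4)*(m + 6)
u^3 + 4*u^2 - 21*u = u*(u - 3)*(u + 7)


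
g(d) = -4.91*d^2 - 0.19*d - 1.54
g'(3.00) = -29.65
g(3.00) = -46.30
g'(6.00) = -59.11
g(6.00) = -179.44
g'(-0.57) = 5.41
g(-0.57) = -3.03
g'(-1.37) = 13.26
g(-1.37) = -10.50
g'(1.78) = -17.67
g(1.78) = -17.44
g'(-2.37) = 23.08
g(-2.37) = -28.67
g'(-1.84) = 17.88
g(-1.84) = -17.81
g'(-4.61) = 45.08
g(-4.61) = -105.01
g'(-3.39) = 33.10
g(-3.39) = -57.32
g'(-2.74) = 26.72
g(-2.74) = -37.88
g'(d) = -9.82*d - 0.19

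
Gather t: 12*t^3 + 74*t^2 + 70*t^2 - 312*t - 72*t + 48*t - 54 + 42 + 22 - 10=12*t^3 + 144*t^2 - 336*t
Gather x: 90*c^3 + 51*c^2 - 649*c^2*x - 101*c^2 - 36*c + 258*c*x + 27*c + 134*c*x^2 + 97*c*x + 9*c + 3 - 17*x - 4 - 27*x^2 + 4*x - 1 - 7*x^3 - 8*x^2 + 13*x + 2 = 90*c^3 - 50*c^2 - 7*x^3 + x^2*(134*c - 35) + x*(-649*c^2 + 355*c)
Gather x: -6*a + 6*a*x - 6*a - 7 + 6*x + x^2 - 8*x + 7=-12*a + x^2 + x*(6*a - 2)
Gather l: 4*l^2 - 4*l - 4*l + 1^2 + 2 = 4*l^2 - 8*l + 3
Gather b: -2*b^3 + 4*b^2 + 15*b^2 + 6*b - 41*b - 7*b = -2*b^3 + 19*b^2 - 42*b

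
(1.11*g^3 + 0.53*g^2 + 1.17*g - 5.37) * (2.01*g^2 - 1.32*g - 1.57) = 2.2311*g^5 - 0.3999*g^4 - 0.0906000000000006*g^3 - 13.1702*g^2 + 5.2515*g + 8.4309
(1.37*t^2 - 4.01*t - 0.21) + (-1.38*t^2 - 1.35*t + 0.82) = -0.00999999999999979*t^2 - 5.36*t + 0.61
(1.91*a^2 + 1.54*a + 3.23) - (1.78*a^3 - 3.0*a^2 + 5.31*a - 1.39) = -1.78*a^3 + 4.91*a^2 - 3.77*a + 4.62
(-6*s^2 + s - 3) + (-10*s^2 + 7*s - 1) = -16*s^2 + 8*s - 4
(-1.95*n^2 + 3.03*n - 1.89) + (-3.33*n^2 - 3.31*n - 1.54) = -5.28*n^2 - 0.28*n - 3.43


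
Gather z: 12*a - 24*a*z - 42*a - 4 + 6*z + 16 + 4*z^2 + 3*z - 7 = -30*a + 4*z^2 + z*(9 - 24*a) + 5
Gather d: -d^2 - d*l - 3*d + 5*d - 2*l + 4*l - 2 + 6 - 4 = -d^2 + d*(2 - l) + 2*l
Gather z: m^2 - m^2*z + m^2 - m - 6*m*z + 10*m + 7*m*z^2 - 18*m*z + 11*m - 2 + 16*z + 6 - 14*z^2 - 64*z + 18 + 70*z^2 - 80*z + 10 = 2*m^2 + 20*m + z^2*(7*m + 56) + z*(-m^2 - 24*m - 128) + 32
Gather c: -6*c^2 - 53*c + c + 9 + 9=-6*c^2 - 52*c + 18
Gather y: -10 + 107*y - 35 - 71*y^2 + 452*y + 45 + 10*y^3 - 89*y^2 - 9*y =10*y^3 - 160*y^2 + 550*y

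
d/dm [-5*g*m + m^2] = -5*g + 2*m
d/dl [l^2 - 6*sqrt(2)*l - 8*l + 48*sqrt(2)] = 2*l - 6*sqrt(2) - 8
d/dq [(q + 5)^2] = 2*q + 10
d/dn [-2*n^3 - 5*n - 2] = -6*n^2 - 5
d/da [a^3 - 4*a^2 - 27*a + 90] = 3*a^2 - 8*a - 27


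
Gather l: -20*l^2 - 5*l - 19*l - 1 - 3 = -20*l^2 - 24*l - 4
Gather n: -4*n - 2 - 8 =-4*n - 10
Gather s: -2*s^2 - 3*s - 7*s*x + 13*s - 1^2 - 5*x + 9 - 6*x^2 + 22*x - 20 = -2*s^2 + s*(10 - 7*x) - 6*x^2 + 17*x - 12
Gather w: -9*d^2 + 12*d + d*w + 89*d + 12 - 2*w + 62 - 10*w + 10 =-9*d^2 + 101*d + w*(d - 12) + 84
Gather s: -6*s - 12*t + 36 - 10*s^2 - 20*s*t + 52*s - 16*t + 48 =-10*s^2 + s*(46 - 20*t) - 28*t + 84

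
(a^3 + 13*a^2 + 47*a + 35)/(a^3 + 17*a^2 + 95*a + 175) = (a + 1)/(a + 5)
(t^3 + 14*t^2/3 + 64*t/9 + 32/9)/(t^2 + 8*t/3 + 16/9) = t + 2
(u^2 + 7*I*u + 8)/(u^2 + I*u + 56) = (u - I)/(u - 7*I)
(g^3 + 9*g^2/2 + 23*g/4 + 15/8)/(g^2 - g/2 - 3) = (g^2 + 3*g + 5/4)/(g - 2)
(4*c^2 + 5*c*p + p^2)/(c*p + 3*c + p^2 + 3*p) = (4*c + p)/(p + 3)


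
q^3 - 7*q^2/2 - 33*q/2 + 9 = (q - 6)*(q - 1/2)*(q + 3)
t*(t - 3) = t^2 - 3*t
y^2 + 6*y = y*(y + 6)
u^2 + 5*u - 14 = (u - 2)*(u + 7)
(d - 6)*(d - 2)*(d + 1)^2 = d^4 - 6*d^3 - 3*d^2 + 16*d + 12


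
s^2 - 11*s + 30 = (s - 6)*(s - 5)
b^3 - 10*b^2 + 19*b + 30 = (b - 6)*(b - 5)*(b + 1)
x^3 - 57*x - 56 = (x - 8)*(x + 1)*(x + 7)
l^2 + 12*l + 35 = (l + 5)*(l + 7)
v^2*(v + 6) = v^3 + 6*v^2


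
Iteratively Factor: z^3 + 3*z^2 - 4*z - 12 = (z - 2)*(z^2 + 5*z + 6) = (z - 2)*(z + 2)*(z + 3)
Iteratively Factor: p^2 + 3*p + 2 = (p + 1)*(p + 2)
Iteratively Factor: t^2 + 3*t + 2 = (t + 1)*(t + 2)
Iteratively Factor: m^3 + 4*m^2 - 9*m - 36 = (m - 3)*(m^2 + 7*m + 12) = (m - 3)*(m + 3)*(m + 4)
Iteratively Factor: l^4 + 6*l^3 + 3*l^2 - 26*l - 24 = (l + 1)*(l^3 + 5*l^2 - 2*l - 24) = (l - 2)*(l + 1)*(l^2 + 7*l + 12) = (l - 2)*(l + 1)*(l + 3)*(l + 4)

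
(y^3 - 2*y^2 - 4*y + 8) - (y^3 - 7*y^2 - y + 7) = 5*y^2 - 3*y + 1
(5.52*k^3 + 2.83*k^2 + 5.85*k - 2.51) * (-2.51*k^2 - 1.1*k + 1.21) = -13.8552*k^5 - 13.1753*k^4 - 11.1173*k^3 + 3.2894*k^2 + 9.8395*k - 3.0371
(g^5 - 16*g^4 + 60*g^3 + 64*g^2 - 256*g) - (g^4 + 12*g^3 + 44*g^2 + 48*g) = g^5 - 17*g^4 + 48*g^3 + 20*g^2 - 304*g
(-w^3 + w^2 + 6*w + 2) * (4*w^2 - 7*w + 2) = -4*w^5 + 11*w^4 + 15*w^3 - 32*w^2 - 2*w + 4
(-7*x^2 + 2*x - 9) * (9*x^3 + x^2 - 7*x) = -63*x^5 + 11*x^4 - 30*x^3 - 23*x^2 + 63*x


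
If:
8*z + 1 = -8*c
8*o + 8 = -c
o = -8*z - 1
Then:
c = -8/65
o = -64/65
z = -1/520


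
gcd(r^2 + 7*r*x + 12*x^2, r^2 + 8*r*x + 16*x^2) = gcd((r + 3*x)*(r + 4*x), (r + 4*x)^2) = r + 4*x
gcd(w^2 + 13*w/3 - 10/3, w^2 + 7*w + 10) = w + 5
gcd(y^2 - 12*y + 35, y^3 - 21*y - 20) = y - 5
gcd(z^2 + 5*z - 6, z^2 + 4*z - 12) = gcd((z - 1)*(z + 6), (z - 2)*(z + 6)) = z + 6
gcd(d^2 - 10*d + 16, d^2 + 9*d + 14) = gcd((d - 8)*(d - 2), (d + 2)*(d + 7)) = 1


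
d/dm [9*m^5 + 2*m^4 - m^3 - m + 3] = 45*m^4 + 8*m^3 - 3*m^2 - 1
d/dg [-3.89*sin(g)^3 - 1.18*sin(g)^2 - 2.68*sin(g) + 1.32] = (-2.36*sin(g) + 5.835*cos(2*g) - 8.515)*cos(g)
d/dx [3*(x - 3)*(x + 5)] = 6*x + 6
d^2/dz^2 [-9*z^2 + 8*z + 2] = -18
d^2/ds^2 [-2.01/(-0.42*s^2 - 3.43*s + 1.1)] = (-0.709128*s^2 - 5.791212*s + 2.01*(0.84*s + 3.43)*(1.68*s + 6.86) + 1.85724)/(0.42*s^2 + 3.43*s - 1.1)^3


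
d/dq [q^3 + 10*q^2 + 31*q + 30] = 3*q^2 + 20*q + 31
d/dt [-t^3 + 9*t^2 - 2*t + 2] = -3*t^2 + 18*t - 2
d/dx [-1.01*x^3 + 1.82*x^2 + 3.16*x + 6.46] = -3.03*x^2 + 3.64*x + 3.16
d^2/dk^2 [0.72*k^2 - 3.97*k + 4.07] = 1.44000000000000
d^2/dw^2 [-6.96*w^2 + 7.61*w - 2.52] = -13.9200000000000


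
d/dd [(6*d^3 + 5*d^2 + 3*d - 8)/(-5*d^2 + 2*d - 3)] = (-30*d^4 + 24*d^3 - 29*d^2 - 110*d + 7)/(25*d^4 - 20*d^3 + 34*d^2 - 12*d + 9)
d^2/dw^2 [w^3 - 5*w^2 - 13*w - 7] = 6*w - 10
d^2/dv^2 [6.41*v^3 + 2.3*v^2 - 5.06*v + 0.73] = 38.46*v + 4.6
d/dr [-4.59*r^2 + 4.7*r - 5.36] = 4.7 - 9.18*r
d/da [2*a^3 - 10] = 6*a^2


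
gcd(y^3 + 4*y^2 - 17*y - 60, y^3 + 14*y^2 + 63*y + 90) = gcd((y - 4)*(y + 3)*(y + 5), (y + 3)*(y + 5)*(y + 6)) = y^2 + 8*y + 15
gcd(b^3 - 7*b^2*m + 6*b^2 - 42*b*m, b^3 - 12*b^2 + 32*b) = b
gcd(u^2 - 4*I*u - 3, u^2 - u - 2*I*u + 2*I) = 1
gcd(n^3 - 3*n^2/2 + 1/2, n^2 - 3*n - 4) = 1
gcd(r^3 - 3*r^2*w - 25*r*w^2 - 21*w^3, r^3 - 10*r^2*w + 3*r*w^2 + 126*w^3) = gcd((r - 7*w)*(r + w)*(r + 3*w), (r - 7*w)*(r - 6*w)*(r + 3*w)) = r^2 - 4*r*w - 21*w^2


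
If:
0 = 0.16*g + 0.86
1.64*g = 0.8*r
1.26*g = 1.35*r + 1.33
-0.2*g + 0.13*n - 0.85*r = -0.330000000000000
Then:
No Solution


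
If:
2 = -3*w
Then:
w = -2/3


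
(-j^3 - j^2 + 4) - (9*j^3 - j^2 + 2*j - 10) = -10*j^3 - 2*j + 14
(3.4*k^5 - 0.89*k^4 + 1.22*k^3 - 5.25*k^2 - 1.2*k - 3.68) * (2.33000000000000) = 7.922*k^5 - 2.0737*k^4 + 2.8426*k^3 - 12.2325*k^2 - 2.796*k - 8.5744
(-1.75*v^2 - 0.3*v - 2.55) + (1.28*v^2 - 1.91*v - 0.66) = -0.47*v^2 - 2.21*v - 3.21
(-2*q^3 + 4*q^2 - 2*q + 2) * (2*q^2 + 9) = -4*q^5 + 8*q^4 - 22*q^3 + 40*q^2 - 18*q + 18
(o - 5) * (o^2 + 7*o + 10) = o^3 + 2*o^2 - 25*o - 50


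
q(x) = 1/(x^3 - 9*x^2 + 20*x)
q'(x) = (-3*x^2 + 18*x - 20)/(x^3 - 9*x^2 + 20*x)^2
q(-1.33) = -0.02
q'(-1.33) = -0.02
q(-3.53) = -0.00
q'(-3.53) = -0.00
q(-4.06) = -0.00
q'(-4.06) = -0.00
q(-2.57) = -0.01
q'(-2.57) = -0.01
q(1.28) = 0.08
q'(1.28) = -0.01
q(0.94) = 0.09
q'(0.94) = -0.04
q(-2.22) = -0.01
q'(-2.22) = -0.01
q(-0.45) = -0.09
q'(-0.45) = -0.24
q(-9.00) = 0.00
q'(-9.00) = 0.00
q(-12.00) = 0.00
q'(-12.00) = 0.00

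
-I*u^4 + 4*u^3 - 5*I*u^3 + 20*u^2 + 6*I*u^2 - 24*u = u*(u + 6)*(u + 4*I)*(-I*u + I)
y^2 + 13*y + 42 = (y + 6)*(y + 7)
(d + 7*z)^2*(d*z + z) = d^3*z + 14*d^2*z^2 + d^2*z + 49*d*z^3 + 14*d*z^2 + 49*z^3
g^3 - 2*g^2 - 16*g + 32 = (g - 4)*(g - 2)*(g + 4)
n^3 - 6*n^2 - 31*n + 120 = (n - 8)*(n - 3)*(n + 5)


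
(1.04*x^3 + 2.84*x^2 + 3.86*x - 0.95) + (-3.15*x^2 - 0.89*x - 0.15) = 1.04*x^3 - 0.31*x^2 + 2.97*x - 1.1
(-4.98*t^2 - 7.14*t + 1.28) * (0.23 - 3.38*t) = 16.8324*t^3 + 22.9878*t^2 - 5.9686*t + 0.2944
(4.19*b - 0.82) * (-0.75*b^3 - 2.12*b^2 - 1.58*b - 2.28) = -3.1425*b^4 - 8.2678*b^3 - 4.8818*b^2 - 8.2576*b + 1.8696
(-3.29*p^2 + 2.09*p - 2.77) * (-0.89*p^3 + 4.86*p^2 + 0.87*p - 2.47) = 2.9281*p^5 - 17.8495*p^4 + 9.7604*p^3 - 3.5176*p^2 - 7.5722*p + 6.8419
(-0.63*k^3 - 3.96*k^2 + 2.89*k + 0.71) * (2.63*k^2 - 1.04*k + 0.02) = -1.6569*k^5 - 9.7596*k^4 + 11.7065*k^3 - 1.2175*k^2 - 0.6806*k + 0.0142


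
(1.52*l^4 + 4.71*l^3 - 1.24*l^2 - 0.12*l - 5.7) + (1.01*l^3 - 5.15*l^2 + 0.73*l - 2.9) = 1.52*l^4 + 5.72*l^3 - 6.39*l^2 + 0.61*l - 8.6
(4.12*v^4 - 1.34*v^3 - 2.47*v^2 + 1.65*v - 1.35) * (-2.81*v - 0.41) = -11.5772*v^5 + 2.0762*v^4 + 7.4901*v^3 - 3.6238*v^2 + 3.117*v + 0.5535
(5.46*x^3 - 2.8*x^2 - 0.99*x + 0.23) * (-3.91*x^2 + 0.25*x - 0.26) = -21.3486*x^5 + 12.313*x^4 + 1.7513*x^3 - 0.4188*x^2 + 0.3149*x - 0.0598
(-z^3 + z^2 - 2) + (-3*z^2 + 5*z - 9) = -z^3 - 2*z^2 + 5*z - 11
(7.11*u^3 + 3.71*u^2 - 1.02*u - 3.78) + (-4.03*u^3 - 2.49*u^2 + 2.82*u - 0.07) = 3.08*u^3 + 1.22*u^2 + 1.8*u - 3.85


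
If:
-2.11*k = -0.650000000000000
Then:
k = 0.31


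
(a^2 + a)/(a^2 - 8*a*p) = (a + 1)/(a - 8*p)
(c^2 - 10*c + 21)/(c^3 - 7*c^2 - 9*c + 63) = 1/(c + 3)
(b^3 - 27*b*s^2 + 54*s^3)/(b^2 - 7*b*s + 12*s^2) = (-b^2 - 3*b*s + 18*s^2)/(-b + 4*s)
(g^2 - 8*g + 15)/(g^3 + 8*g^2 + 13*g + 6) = (g^2 - 8*g + 15)/(g^3 + 8*g^2 + 13*g + 6)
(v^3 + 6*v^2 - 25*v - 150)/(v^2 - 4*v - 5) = (v^2 + 11*v + 30)/(v + 1)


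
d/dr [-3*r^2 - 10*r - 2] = -6*r - 10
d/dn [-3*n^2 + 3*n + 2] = 3 - 6*n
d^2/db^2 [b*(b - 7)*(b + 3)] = 6*b - 8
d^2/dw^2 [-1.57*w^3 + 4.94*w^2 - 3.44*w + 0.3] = 9.88 - 9.42*w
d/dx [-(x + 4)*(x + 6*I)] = -2*x - 4 - 6*I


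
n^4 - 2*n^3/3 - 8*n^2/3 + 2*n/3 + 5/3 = (n - 5/3)*(n - 1)*(n + 1)^2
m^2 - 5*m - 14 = (m - 7)*(m + 2)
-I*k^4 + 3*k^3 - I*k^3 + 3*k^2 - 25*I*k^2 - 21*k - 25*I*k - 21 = (k - 3*I)*(k - I)*(k + 7*I)*(-I*k - I)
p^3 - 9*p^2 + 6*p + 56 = (p - 7)*(p - 4)*(p + 2)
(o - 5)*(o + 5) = o^2 - 25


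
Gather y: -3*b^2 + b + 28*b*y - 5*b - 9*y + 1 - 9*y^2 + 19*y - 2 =-3*b^2 - 4*b - 9*y^2 + y*(28*b + 10) - 1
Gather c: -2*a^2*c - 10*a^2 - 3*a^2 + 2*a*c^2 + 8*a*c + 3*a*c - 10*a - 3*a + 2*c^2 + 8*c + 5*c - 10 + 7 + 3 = -13*a^2 - 13*a + c^2*(2*a + 2) + c*(-2*a^2 + 11*a + 13)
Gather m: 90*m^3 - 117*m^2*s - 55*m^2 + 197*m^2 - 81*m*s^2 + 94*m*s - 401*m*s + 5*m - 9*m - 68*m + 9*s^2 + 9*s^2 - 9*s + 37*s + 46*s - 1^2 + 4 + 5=90*m^3 + m^2*(142 - 117*s) + m*(-81*s^2 - 307*s - 72) + 18*s^2 + 74*s + 8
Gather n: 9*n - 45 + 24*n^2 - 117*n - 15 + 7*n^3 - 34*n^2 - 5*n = 7*n^3 - 10*n^2 - 113*n - 60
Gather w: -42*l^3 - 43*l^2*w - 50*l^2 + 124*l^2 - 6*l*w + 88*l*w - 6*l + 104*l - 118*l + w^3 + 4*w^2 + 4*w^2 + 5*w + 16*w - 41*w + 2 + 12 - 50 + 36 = -42*l^3 + 74*l^2 - 20*l + w^3 + 8*w^2 + w*(-43*l^2 + 82*l - 20)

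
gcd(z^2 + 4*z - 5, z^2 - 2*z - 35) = z + 5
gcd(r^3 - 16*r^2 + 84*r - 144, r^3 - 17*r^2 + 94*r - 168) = r^2 - 10*r + 24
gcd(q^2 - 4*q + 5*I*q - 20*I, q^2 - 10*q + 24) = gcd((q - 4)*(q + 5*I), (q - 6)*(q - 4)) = q - 4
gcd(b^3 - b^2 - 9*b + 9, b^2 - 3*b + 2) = b - 1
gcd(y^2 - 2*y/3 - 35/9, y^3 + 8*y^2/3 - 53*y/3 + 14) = y - 7/3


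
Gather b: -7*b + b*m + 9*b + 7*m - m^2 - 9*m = b*(m + 2) - m^2 - 2*m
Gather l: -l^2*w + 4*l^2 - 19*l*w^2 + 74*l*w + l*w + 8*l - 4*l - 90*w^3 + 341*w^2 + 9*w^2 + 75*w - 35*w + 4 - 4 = l^2*(4 - w) + l*(-19*w^2 + 75*w + 4) - 90*w^3 + 350*w^2 + 40*w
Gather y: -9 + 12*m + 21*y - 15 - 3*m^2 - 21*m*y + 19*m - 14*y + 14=-3*m^2 + 31*m + y*(7 - 21*m) - 10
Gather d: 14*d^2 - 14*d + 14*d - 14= 14*d^2 - 14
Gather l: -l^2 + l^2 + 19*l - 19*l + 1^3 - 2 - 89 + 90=0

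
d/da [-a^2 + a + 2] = 1 - 2*a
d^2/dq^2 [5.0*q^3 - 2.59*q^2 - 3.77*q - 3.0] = 30.0*q - 5.18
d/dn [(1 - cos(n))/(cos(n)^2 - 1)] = -sin(n)/(cos(n) + 1)^2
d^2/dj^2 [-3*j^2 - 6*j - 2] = -6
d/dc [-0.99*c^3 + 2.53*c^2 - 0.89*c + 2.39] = -2.97*c^2 + 5.06*c - 0.89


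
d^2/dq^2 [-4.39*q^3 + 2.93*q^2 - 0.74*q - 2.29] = 5.86 - 26.34*q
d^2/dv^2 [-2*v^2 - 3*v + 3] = -4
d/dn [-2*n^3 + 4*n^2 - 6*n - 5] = -6*n^2 + 8*n - 6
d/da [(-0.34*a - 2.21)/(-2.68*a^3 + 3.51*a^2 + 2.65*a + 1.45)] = (-1.8224*a^3 - 16.575*a^2 + 15.5142*a + 5.3635)/(7.1824*a^6 - 18.8136*a^5 - 1.8839*a^4 + 10.831*a^3 + 17.2015*a^2 + 7.685*a + 2.1025)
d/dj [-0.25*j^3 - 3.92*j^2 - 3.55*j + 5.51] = -0.75*j^2 - 7.84*j - 3.55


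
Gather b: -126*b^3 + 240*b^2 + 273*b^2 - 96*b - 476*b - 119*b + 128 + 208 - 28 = -126*b^3 + 513*b^2 - 691*b + 308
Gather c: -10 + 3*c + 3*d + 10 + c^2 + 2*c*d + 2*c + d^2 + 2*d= c^2 + c*(2*d + 5) + d^2 + 5*d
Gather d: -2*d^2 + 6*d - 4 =-2*d^2 + 6*d - 4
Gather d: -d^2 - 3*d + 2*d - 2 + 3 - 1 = -d^2 - d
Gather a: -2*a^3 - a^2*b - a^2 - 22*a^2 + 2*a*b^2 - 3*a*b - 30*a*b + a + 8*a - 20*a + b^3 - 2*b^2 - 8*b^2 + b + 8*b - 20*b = -2*a^3 + a^2*(-b - 23) + a*(2*b^2 - 33*b - 11) + b^3 - 10*b^2 - 11*b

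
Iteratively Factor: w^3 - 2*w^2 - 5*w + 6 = (w - 3)*(w^2 + w - 2) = (w - 3)*(w + 2)*(w - 1)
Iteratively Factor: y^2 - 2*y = (y - 2)*(y)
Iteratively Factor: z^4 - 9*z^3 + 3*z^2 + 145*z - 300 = (z - 5)*(z^3 - 4*z^2 - 17*z + 60) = (z - 5)*(z - 3)*(z^2 - z - 20) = (z - 5)*(z - 3)*(z + 4)*(z - 5)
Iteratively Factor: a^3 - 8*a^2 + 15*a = (a)*(a^2 - 8*a + 15) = a*(a - 3)*(a - 5)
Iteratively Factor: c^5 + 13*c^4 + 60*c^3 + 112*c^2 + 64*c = (c + 4)*(c^4 + 9*c^3 + 24*c^2 + 16*c) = (c + 1)*(c + 4)*(c^3 + 8*c^2 + 16*c) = c*(c + 1)*(c + 4)*(c^2 + 8*c + 16) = c*(c + 1)*(c + 4)^2*(c + 4)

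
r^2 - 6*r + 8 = (r - 4)*(r - 2)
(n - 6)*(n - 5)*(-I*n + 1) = -I*n^3 + n^2 + 11*I*n^2 - 11*n - 30*I*n + 30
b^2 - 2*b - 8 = (b - 4)*(b + 2)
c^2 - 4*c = c*(c - 4)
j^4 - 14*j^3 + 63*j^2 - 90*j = j*(j - 6)*(j - 5)*(j - 3)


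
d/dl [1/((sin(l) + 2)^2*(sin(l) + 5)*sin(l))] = (-19*sin(l) + 2*cos(2*l) - 12)*cos(l)/((sin(l) + 2)^3*(sin(l) + 5)^2*sin(l)^2)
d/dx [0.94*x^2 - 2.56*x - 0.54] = 1.88*x - 2.56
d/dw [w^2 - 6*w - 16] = 2*w - 6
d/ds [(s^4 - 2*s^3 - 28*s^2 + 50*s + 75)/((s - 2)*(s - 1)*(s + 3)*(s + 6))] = 2*(4*s^6 + 21*s^5 - 38*s^4 - 306*s^3 - 104*s^2 - 483*s + 2250)/(s^8 + 12*s^7 + 22*s^6 - 156*s^5 - 311*s^4 + 936*s^3 + 792*s^2 - 2592*s + 1296)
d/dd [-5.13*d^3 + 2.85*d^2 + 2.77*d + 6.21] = -15.39*d^2 + 5.7*d + 2.77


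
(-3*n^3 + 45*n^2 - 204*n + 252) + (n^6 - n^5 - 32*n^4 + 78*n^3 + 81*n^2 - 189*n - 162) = n^6 - n^5 - 32*n^4 + 75*n^3 + 126*n^2 - 393*n + 90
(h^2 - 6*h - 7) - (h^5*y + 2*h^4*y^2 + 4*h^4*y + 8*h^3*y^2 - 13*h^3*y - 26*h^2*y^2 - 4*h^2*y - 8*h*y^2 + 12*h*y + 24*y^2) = -h^5*y - 2*h^4*y^2 - 4*h^4*y - 8*h^3*y^2 + 13*h^3*y + 26*h^2*y^2 + 4*h^2*y + h^2 + 8*h*y^2 - 12*h*y - 6*h - 24*y^2 - 7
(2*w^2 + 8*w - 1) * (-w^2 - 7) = -2*w^4 - 8*w^3 - 13*w^2 - 56*w + 7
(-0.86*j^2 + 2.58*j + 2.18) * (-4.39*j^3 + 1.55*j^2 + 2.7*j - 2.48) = 3.7754*j^5 - 12.6592*j^4 - 7.8932*j^3 + 12.4778*j^2 - 0.5124*j - 5.4064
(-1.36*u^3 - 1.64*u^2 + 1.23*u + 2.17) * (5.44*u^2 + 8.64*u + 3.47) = -7.3984*u^5 - 20.672*u^4 - 12.1976*u^3 + 16.7412*u^2 + 23.0169*u + 7.5299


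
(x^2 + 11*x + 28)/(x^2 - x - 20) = (x + 7)/(x - 5)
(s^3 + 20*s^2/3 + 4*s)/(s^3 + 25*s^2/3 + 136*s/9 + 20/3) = 3*s/(3*s + 5)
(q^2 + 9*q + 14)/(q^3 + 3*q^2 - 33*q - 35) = (q + 2)/(q^2 - 4*q - 5)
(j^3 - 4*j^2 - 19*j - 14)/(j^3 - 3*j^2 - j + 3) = (j^2 - 5*j - 14)/(j^2 - 4*j + 3)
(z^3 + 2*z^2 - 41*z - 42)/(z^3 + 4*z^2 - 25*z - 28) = (z - 6)/(z - 4)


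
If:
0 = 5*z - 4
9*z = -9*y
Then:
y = -4/5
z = 4/5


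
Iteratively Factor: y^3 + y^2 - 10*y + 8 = (y + 4)*(y^2 - 3*y + 2) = (y - 1)*(y + 4)*(y - 2)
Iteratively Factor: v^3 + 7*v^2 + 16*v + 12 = (v + 2)*(v^2 + 5*v + 6) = (v + 2)^2*(v + 3)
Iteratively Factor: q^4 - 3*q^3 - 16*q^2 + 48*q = (q)*(q^3 - 3*q^2 - 16*q + 48) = q*(q + 4)*(q^2 - 7*q + 12) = q*(q - 3)*(q + 4)*(q - 4)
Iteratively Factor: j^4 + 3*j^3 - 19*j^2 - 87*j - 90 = (j + 3)*(j^3 - 19*j - 30) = (j - 5)*(j + 3)*(j^2 + 5*j + 6) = (j - 5)*(j + 3)^2*(j + 2)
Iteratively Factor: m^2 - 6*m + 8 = (m - 4)*(m - 2)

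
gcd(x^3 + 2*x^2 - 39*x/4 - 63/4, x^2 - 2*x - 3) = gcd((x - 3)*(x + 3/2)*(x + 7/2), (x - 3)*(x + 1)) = x - 3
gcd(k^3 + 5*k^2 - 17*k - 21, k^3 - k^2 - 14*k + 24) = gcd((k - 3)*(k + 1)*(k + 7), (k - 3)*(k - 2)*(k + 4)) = k - 3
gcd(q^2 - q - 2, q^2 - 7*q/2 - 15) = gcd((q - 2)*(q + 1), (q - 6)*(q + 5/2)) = 1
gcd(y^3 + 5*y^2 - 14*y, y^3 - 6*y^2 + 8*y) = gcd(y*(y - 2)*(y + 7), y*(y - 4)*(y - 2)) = y^2 - 2*y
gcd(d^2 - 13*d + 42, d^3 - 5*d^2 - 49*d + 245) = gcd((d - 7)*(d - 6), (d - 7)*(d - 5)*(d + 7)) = d - 7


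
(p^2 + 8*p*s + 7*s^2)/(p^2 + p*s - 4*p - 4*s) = (p + 7*s)/(p - 4)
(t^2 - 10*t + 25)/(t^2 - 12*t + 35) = (t - 5)/(t - 7)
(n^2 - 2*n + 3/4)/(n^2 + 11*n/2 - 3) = (n - 3/2)/(n + 6)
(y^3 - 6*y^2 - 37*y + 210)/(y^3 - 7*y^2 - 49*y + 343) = (y^2 + y - 30)/(y^2 - 49)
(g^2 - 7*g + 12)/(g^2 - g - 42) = (-g^2 + 7*g - 12)/(-g^2 + g + 42)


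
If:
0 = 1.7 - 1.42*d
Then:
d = 1.20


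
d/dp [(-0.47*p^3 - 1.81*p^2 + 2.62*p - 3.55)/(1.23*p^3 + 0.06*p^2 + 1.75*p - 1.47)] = (2.1981*p^4 - 8.0902*p^3 + 11.8475*p^2 + 5.7474*p + 2.3611)/(1.5129*p^6 + 0.1476*p^5 + 4.3086*p^4 - 3.4062*p^3 + 2.8861*p^2 - 5.145*p + 2.1609)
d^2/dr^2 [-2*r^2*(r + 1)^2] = -24*r^2 - 24*r - 4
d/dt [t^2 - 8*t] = 2*t - 8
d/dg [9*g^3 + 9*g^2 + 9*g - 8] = 27*g^2 + 18*g + 9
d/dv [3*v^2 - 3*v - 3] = 6*v - 3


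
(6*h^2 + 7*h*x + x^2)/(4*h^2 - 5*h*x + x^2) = (6*h^2 + 7*h*x + x^2)/(4*h^2 - 5*h*x + x^2)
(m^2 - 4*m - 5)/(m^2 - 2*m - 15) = (m + 1)/(m + 3)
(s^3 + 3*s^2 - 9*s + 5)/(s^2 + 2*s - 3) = (s^2 + 4*s - 5)/(s + 3)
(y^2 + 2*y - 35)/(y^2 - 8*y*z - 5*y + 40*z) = (y + 7)/(y - 8*z)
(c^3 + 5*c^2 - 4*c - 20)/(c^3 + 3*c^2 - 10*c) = (c + 2)/c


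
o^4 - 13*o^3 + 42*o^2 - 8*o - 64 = (o - 8)*(o - 4)*(o - 2)*(o + 1)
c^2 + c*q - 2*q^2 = (c - q)*(c + 2*q)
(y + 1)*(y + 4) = y^2 + 5*y + 4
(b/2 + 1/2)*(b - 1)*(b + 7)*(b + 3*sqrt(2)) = b^4/2 + 3*sqrt(2)*b^3/2 + 7*b^3/2 - b^2/2 + 21*sqrt(2)*b^2/2 - 7*b/2 - 3*sqrt(2)*b/2 - 21*sqrt(2)/2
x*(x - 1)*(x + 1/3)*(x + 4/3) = x^4 + 2*x^3/3 - 11*x^2/9 - 4*x/9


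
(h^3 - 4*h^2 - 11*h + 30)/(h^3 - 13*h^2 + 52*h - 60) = (h + 3)/(h - 6)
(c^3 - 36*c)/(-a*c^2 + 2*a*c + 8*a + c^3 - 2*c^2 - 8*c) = c*(36 - c^2)/(a*c^2 - 2*a*c - 8*a - c^3 + 2*c^2 + 8*c)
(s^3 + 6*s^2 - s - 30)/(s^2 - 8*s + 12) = (s^2 + 8*s + 15)/(s - 6)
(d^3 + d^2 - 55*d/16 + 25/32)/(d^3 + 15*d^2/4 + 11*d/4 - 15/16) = (4*d - 5)/(2*(2*d + 3))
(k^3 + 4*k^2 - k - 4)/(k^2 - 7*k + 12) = (k^3 + 4*k^2 - k - 4)/(k^2 - 7*k + 12)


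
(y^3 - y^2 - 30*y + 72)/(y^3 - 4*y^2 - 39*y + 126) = (y - 4)/(y - 7)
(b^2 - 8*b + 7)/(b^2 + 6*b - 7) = (b - 7)/(b + 7)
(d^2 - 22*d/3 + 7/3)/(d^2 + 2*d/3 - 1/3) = (d - 7)/(d + 1)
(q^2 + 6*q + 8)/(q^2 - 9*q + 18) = (q^2 + 6*q + 8)/(q^2 - 9*q + 18)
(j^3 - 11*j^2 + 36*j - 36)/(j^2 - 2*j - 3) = (j^2 - 8*j + 12)/(j + 1)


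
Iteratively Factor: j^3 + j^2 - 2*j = (j + 2)*(j^2 - j) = (j - 1)*(j + 2)*(j)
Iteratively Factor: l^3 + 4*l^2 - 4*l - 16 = (l + 4)*(l^2 - 4) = (l + 2)*(l + 4)*(l - 2)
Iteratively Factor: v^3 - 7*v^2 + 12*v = (v - 3)*(v^2 - 4*v) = (v - 4)*(v - 3)*(v)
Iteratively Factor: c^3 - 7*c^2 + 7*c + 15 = (c - 3)*(c^2 - 4*c - 5) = (c - 5)*(c - 3)*(c + 1)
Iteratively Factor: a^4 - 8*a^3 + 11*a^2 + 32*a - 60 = (a - 5)*(a^3 - 3*a^2 - 4*a + 12) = (a - 5)*(a + 2)*(a^2 - 5*a + 6) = (a - 5)*(a - 2)*(a + 2)*(a - 3)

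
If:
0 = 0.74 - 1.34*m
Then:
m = 0.55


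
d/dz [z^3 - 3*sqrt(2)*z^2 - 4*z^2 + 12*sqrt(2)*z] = 3*z^2 - 6*sqrt(2)*z - 8*z + 12*sqrt(2)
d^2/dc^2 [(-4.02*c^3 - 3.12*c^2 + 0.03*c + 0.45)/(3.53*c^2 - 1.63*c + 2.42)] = (5.6843418860808e-14*c^5 - 5.6843418860808e-14*c^4 + 12.1643460000001*c^3 + 288.705654*c^2 - 158.329566*c - 41.60439)/(43.986977*c^6 - 60.933801*c^5 + 118.602705*c^4 - 87.877375*c^3 + 81.30837*c^2 - 28.637796*c + 14.172488)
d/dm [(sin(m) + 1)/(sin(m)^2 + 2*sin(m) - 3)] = (-2*sin(m) + cos(m)^2 - 6)*cos(m)/(sin(m)^2 + 2*sin(m) - 3)^2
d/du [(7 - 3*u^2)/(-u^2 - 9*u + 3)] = (27*u^2 - 4*u + 63)/(u^4 + 18*u^3 + 75*u^2 - 54*u + 9)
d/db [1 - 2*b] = -2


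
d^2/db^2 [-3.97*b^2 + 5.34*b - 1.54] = -7.94000000000000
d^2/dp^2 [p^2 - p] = 2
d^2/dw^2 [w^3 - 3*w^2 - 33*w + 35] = 6*w - 6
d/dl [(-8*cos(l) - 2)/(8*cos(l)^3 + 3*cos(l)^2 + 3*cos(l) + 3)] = -(152*sin(2*l) + 72*sin(3*l) + 64*sin(4*l))/(18*cos(l) + 3*cos(2*l) + 4*cos(3*l) + 9)^2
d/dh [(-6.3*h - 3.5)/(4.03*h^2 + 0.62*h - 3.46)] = (25.389*h^2 + 28.21*h + 23.968)/(16.2409*h^4 + 4.9972*h^3 - 27.5032*h^2 - 4.2904*h + 11.9716)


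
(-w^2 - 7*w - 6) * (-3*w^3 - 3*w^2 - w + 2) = 3*w^5 + 24*w^4 + 40*w^3 + 23*w^2 - 8*w - 12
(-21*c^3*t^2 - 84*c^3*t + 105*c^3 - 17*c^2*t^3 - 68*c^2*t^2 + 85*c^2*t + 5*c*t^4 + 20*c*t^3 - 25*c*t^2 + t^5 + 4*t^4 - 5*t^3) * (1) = -21*c^3*t^2 - 84*c^3*t + 105*c^3 - 17*c^2*t^3 - 68*c^2*t^2 + 85*c^2*t + 5*c*t^4 + 20*c*t^3 - 25*c*t^2 + t^5 + 4*t^4 - 5*t^3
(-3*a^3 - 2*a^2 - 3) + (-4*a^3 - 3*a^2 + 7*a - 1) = -7*a^3 - 5*a^2 + 7*a - 4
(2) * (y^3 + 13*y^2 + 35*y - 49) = 2*y^3 + 26*y^2 + 70*y - 98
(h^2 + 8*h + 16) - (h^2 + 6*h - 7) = 2*h + 23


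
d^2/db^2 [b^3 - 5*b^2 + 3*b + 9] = 6*b - 10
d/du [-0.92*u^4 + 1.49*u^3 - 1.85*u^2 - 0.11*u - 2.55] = -3.68*u^3 + 4.47*u^2 - 3.7*u - 0.11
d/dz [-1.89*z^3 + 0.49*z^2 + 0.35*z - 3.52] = -5.67*z^2 + 0.98*z + 0.35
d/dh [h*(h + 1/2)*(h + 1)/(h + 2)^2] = (h^3 + 6*h^2 + 11*h/2 + 1)/(h^3 + 6*h^2 + 12*h + 8)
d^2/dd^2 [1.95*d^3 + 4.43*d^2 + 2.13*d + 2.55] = 11.7*d + 8.86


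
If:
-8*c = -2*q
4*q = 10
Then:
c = 5/8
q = 5/2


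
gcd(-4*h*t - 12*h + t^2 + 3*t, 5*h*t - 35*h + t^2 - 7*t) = 1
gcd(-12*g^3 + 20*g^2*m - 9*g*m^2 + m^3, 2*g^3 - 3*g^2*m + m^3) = g - m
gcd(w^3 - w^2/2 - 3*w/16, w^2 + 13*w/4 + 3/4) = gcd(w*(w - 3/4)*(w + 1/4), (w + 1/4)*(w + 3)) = w + 1/4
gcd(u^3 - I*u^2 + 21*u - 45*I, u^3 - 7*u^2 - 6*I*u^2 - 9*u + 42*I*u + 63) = u^2 - 6*I*u - 9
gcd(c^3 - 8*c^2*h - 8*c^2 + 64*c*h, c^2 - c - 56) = c - 8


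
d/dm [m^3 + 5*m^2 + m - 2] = 3*m^2 + 10*m + 1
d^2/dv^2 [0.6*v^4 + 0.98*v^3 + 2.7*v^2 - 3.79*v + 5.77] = 7.2*v^2 + 5.88*v + 5.4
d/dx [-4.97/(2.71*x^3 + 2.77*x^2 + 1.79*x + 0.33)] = (40.4061*x^2 + 27.5338*x + 8.8963)/(2.71*x^3 + 2.77*x^2 + 1.79*x + 0.33)^2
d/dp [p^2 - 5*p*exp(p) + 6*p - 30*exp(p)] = -5*p*exp(p) + 2*p - 35*exp(p) + 6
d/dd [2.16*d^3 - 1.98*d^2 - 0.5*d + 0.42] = 6.48*d^2 - 3.96*d - 0.5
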